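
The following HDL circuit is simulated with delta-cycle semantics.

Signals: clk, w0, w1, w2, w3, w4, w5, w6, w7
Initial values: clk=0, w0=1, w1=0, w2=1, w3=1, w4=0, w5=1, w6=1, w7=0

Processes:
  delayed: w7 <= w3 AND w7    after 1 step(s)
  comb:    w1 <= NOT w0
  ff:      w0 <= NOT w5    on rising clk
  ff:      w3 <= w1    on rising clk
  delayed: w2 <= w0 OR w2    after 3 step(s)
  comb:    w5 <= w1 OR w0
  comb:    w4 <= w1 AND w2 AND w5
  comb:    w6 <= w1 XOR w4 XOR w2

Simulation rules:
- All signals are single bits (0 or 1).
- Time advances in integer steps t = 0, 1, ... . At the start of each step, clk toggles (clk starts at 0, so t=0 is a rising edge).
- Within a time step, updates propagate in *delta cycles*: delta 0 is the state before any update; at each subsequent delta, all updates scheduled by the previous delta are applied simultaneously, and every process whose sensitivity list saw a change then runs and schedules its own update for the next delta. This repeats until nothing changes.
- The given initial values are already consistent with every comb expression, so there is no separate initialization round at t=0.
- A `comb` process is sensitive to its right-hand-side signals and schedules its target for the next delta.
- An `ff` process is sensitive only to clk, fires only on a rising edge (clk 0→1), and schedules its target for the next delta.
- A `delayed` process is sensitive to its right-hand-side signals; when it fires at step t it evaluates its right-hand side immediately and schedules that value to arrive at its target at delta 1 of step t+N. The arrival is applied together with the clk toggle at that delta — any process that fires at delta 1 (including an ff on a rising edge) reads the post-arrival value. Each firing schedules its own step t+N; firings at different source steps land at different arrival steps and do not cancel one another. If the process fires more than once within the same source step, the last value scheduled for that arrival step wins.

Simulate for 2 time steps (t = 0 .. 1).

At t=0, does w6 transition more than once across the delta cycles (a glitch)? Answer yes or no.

t=0 Δ0: w4=0 w3=1 w6=1 clk=0 w0=1 w2=1 w5=1 w7=0 w1=0
  Δ1: clk:0→1
  Δ2: w3:1→0, w0:1→0
  Δ3: w5:1→0, w1:0→1
  Δ4: w6:1→0, w5:0→1
  Δ5: w4:0→1
  Δ6: w6:0→1
  (6Δ to stable)
t=1 Δ0: w4=1 w3=0 w6=1 clk=1 w0=0 w2=1 w5=1 w7=0 w1=1
  Δ1: clk:1→0
  (1Δ to stable)

yes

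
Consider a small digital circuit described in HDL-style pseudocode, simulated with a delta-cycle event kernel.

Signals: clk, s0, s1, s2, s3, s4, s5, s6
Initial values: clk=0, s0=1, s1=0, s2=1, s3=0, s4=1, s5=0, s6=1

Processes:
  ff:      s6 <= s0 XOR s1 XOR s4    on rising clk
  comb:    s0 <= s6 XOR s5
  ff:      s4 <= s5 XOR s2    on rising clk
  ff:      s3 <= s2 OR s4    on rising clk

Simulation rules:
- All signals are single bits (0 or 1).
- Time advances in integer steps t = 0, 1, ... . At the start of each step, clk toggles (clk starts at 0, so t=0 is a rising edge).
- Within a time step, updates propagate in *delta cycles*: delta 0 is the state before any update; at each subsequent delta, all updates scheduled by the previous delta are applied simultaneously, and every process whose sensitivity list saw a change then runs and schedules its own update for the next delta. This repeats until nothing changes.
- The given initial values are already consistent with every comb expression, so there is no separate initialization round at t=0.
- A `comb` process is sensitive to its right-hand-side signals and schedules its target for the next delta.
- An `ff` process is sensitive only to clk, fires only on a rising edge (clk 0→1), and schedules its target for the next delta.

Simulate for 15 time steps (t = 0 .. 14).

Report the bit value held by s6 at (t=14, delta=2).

1

t0.Δ0 s2=1 s6=1 clk=0 s1=0 s4=1 s0=1 s5=0 s3=0
t0.Δ1 s2=1 s6=1 clk=1 s1=0 s4=1 s0=1 s5=0 s3=0
t0.Δ2 s2=1 s6=0 clk=1 s1=0 s4=1 s0=1 s5=0 s3=1
t0.Δ3 s2=1 s6=0 clk=1 s1=0 s4=1 s0=0 s5=0 s3=1
t1.Δ0 s2=1 s6=0 clk=1 s1=0 s4=1 s0=0 s5=0 s3=1
t1.Δ1 s2=1 s6=0 clk=0 s1=0 s4=1 s0=0 s5=0 s3=1
t2.Δ0 s2=1 s6=0 clk=0 s1=0 s4=1 s0=0 s5=0 s3=1
t2.Δ1 s2=1 s6=0 clk=1 s1=0 s4=1 s0=0 s5=0 s3=1
t2.Δ2 s2=1 s6=1 clk=1 s1=0 s4=1 s0=0 s5=0 s3=1
t2.Δ3 s2=1 s6=1 clk=1 s1=0 s4=1 s0=1 s5=0 s3=1
t3.Δ0 s2=1 s6=1 clk=1 s1=0 s4=1 s0=1 s5=0 s3=1
t3.Δ1 s2=1 s6=1 clk=0 s1=0 s4=1 s0=1 s5=0 s3=1
t4.Δ0 s2=1 s6=1 clk=0 s1=0 s4=1 s0=1 s5=0 s3=1
t4.Δ1 s2=1 s6=1 clk=1 s1=0 s4=1 s0=1 s5=0 s3=1
t4.Δ2 s2=1 s6=0 clk=1 s1=0 s4=1 s0=1 s5=0 s3=1
t4.Δ3 s2=1 s6=0 clk=1 s1=0 s4=1 s0=0 s5=0 s3=1
t5.Δ0 s2=1 s6=0 clk=1 s1=0 s4=1 s0=0 s5=0 s3=1
t5.Δ1 s2=1 s6=0 clk=0 s1=0 s4=1 s0=0 s5=0 s3=1
t6.Δ0 s2=1 s6=0 clk=0 s1=0 s4=1 s0=0 s5=0 s3=1
t6.Δ1 s2=1 s6=0 clk=1 s1=0 s4=1 s0=0 s5=0 s3=1
t6.Δ2 s2=1 s6=1 clk=1 s1=0 s4=1 s0=0 s5=0 s3=1
t6.Δ3 s2=1 s6=1 clk=1 s1=0 s4=1 s0=1 s5=0 s3=1
t7.Δ0 s2=1 s6=1 clk=1 s1=0 s4=1 s0=1 s5=0 s3=1
t7.Δ1 s2=1 s6=1 clk=0 s1=0 s4=1 s0=1 s5=0 s3=1
t8.Δ0 s2=1 s6=1 clk=0 s1=0 s4=1 s0=1 s5=0 s3=1
t8.Δ1 s2=1 s6=1 clk=1 s1=0 s4=1 s0=1 s5=0 s3=1
t8.Δ2 s2=1 s6=0 clk=1 s1=0 s4=1 s0=1 s5=0 s3=1
t8.Δ3 s2=1 s6=0 clk=1 s1=0 s4=1 s0=0 s5=0 s3=1
t9.Δ0 s2=1 s6=0 clk=1 s1=0 s4=1 s0=0 s5=0 s3=1
t9.Δ1 s2=1 s6=0 clk=0 s1=0 s4=1 s0=0 s5=0 s3=1
t10.Δ0 s2=1 s6=0 clk=0 s1=0 s4=1 s0=0 s5=0 s3=1
t10.Δ1 s2=1 s6=0 clk=1 s1=0 s4=1 s0=0 s5=0 s3=1
t10.Δ2 s2=1 s6=1 clk=1 s1=0 s4=1 s0=0 s5=0 s3=1
t10.Δ3 s2=1 s6=1 clk=1 s1=0 s4=1 s0=1 s5=0 s3=1
t11.Δ0 s2=1 s6=1 clk=1 s1=0 s4=1 s0=1 s5=0 s3=1
t11.Δ1 s2=1 s6=1 clk=0 s1=0 s4=1 s0=1 s5=0 s3=1
t12.Δ0 s2=1 s6=1 clk=0 s1=0 s4=1 s0=1 s5=0 s3=1
t12.Δ1 s2=1 s6=1 clk=1 s1=0 s4=1 s0=1 s5=0 s3=1
t12.Δ2 s2=1 s6=0 clk=1 s1=0 s4=1 s0=1 s5=0 s3=1
t12.Δ3 s2=1 s6=0 clk=1 s1=0 s4=1 s0=0 s5=0 s3=1
t13.Δ0 s2=1 s6=0 clk=1 s1=0 s4=1 s0=0 s5=0 s3=1
t13.Δ1 s2=1 s6=0 clk=0 s1=0 s4=1 s0=0 s5=0 s3=1
t14.Δ0 s2=1 s6=0 clk=0 s1=0 s4=1 s0=0 s5=0 s3=1
t14.Δ1 s2=1 s6=0 clk=1 s1=0 s4=1 s0=0 s5=0 s3=1
t14.Δ2 s2=1 s6=1 clk=1 s1=0 s4=1 s0=0 s5=0 s3=1
t14.Δ3 s2=1 s6=1 clk=1 s1=0 s4=1 s0=1 s5=0 s3=1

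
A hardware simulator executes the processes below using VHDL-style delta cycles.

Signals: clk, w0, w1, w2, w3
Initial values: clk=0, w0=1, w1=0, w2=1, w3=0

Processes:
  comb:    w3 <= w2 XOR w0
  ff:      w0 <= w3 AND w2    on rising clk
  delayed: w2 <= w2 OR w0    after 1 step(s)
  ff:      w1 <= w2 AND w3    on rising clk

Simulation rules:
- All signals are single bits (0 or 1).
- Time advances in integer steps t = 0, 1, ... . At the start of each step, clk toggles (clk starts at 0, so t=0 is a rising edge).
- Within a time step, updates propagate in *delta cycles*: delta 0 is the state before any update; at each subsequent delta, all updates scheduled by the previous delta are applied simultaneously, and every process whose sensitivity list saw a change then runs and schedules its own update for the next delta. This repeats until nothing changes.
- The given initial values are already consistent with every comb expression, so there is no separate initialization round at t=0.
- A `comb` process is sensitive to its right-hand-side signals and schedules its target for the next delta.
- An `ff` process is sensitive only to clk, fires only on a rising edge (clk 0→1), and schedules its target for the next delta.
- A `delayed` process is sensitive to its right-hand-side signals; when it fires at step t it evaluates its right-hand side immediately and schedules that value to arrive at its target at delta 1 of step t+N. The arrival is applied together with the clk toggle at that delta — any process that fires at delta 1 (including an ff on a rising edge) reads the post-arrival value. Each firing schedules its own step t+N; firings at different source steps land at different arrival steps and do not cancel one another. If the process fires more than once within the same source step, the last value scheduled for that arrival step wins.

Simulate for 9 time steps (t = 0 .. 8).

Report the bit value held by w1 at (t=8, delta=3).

0

[bits: w3,clk,w2,w0,w1]
t=0: Δ0=00110 Δ1=01110 Δ2=01100 Δ3=11100 | 3Δ
t=1: Δ0=11100 Δ1=10100 | 1Δ
t=2: Δ0=10100 Δ1=11100 Δ2=11111 Δ3=01111 | 3Δ
t=3: Δ0=01111 Δ1=00111 | 1Δ
t=4: Δ0=00111 Δ1=01111 Δ2=01100 Δ3=11100 | 3Δ
t=5: Δ0=11100 Δ1=10100 | 1Δ
t=6: Δ0=10100 Δ1=11100 Δ2=11111 Δ3=01111 | 3Δ
t=7: Δ0=01111 Δ1=00111 | 1Δ
t=8: Δ0=00111 Δ1=01111 Δ2=01100 Δ3=11100 | 3Δ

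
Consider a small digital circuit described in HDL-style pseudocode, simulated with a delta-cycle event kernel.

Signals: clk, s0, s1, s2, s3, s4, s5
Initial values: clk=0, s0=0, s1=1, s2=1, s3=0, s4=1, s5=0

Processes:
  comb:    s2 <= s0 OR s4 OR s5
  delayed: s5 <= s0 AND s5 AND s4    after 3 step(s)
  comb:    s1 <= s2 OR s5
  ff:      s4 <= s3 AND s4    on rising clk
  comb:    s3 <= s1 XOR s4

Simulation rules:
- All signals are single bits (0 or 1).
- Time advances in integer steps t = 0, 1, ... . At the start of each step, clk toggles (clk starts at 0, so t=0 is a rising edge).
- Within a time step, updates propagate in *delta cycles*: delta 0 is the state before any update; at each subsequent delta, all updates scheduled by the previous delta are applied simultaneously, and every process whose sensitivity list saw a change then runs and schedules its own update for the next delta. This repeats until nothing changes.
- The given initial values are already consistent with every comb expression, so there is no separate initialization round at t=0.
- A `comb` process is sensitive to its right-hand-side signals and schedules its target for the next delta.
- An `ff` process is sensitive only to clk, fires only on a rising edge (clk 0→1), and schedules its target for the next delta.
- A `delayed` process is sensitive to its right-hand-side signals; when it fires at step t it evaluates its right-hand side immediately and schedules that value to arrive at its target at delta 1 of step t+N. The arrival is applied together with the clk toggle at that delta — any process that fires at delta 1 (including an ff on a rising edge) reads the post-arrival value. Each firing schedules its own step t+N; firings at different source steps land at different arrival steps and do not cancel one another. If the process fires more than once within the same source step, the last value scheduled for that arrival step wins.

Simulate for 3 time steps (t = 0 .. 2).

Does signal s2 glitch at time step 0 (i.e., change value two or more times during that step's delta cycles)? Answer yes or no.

no

t0.Δ0 s0=0 s1=1 s5=0 s3=0 s2=1 s4=1 clk=0
t0.Δ1 s0=0 s1=1 s5=0 s3=0 s2=1 s4=1 clk=1
t0.Δ2 s0=0 s1=1 s5=0 s3=0 s2=1 s4=0 clk=1
t0.Δ3 s0=0 s1=1 s5=0 s3=1 s2=0 s4=0 clk=1
t0.Δ4 s0=0 s1=0 s5=0 s3=1 s2=0 s4=0 clk=1
t0.Δ5 s0=0 s1=0 s5=0 s3=0 s2=0 s4=0 clk=1
t1.Δ0 s0=0 s1=0 s5=0 s3=0 s2=0 s4=0 clk=1
t1.Δ1 s0=0 s1=0 s5=0 s3=0 s2=0 s4=0 clk=0
t2.Δ0 s0=0 s1=0 s5=0 s3=0 s2=0 s4=0 clk=0
t2.Δ1 s0=0 s1=0 s5=0 s3=0 s2=0 s4=0 clk=1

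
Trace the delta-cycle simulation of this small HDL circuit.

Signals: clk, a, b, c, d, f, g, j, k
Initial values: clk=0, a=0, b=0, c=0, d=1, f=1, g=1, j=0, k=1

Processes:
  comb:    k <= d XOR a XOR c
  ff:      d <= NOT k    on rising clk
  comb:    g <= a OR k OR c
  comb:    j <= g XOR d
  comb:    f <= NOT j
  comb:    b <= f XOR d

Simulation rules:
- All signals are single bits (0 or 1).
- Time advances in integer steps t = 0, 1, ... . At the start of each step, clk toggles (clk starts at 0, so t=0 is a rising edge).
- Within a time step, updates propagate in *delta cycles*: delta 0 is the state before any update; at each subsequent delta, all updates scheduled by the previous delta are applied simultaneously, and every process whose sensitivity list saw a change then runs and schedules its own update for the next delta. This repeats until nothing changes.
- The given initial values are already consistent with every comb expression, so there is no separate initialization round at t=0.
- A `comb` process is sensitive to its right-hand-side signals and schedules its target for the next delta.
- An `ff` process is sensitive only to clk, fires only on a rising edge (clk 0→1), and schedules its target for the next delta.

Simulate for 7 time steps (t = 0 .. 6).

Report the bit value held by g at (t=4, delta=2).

1

t0.Δ0 f=1 a=0 g=1 d=1 k=1 j=0 c=0 clk=0 b=0
t0.Δ1 f=1 a=0 g=1 d=1 k=1 j=0 c=0 clk=1 b=0
t0.Δ2 f=1 a=0 g=1 d=0 k=1 j=0 c=0 clk=1 b=0
t0.Δ3 f=1 a=0 g=1 d=0 k=0 j=1 c=0 clk=1 b=1
t0.Δ4 f=0 a=0 g=0 d=0 k=0 j=1 c=0 clk=1 b=1
t0.Δ5 f=0 a=0 g=0 d=0 k=0 j=0 c=0 clk=1 b=0
t0.Δ6 f=1 a=0 g=0 d=0 k=0 j=0 c=0 clk=1 b=0
t0.Δ7 f=1 a=0 g=0 d=0 k=0 j=0 c=0 clk=1 b=1
t1.Δ0 f=1 a=0 g=0 d=0 k=0 j=0 c=0 clk=1 b=1
t1.Δ1 f=1 a=0 g=0 d=0 k=0 j=0 c=0 clk=0 b=1
t2.Δ0 f=1 a=0 g=0 d=0 k=0 j=0 c=0 clk=0 b=1
t2.Δ1 f=1 a=0 g=0 d=0 k=0 j=0 c=0 clk=1 b=1
t2.Δ2 f=1 a=0 g=0 d=1 k=0 j=0 c=0 clk=1 b=1
t2.Δ3 f=1 a=0 g=0 d=1 k=1 j=1 c=0 clk=1 b=0
t2.Δ4 f=0 a=0 g=1 d=1 k=1 j=1 c=0 clk=1 b=0
t2.Δ5 f=0 a=0 g=1 d=1 k=1 j=0 c=0 clk=1 b=1
t2.Δ6 f=1 a=0 g=1 d=1 k=1 j=0 c=0 clk=1 b=1
t2.Δ7 f=1 a=0 g=1 d=1 k=1 j=0 c=0 clk=1 b=0
t3.Δ0 f=1 a=0 g=1 d=1 k=1 j=0 c=0 clk=1 b=0
t3.Δ1 f=1 a=0 g=1 d=1 k=1 j=0 c=0 clk=0 b=0
t4.Δ0 f=1 a=0 g=1 d=1 k=1 j=0 c=0 clk=0 b=0
t4.Δ1 f=1 a=0 g=1 d=1 k=1 j=0 c=0 clk=1 b=0
t4.Δ2 f=1 a=0 g=1 d=0 k=1 j=0 c=0 clk=1 b=0
t4.Δ3 f=1 a=0 g=1 d=0 k=0 j=1 c=0 clk=1 b=1
t4.Δ4 f=0 a=0 g=0 d=0 k=0 j=1 c=0 clk=1 b=1
t4.Δ5 f=0 a=0 g=0 d=0 k=0 j=0 c=0 clk=1 b=0
t4.Δ6 f=1 a=0 g=0 d=0 k=0 j=0 c=0 clk=1 b=0
t4.Δ7 f=1 a=0 g=0 d=0 k=0 j=0 c=0 clk=1 b=1
t5.Δ0 f=1 a=0 g=0 d=0 k=0 j=0 c=0 clk=1 b=1
t5.Δ1 f=1 a=0 g=0 d=0 k=0 j=0 c=0 clk=0 b=1
t6.Δ0 f=1 a=0 g=0 d=0 k=0 j=0 c=0 clk=0 b=1
t6.Δ1 f=1 a=0 g=0 d=0 k=0 j=0 c=0 clk=1 b=1
t6.Δ2 f=1 a=0 g=0 d=1 k=0 j=0 c=0 clk=1 b=1
t6.Δ3 f=1 a=0 g=0 d=1 k=1 j=1 c=0 clk=1 b=0
t6.Δ4 f=0 a=0 g=1 d=1 k=1 j=1 c=0 clk=1 b=0
t6.Δ5 f=0 a=0 g=1 d=1 k=1 j=0 c=0 clk=1 b=1
t6.Δ6 f=1 a=0 g=1 d=1 k=1 j=0 c=0 clk=1 b=1
t6.Δ7 f=1 a=0 g=1 d=1 k=1 j=0 c=0 clk=1 b=0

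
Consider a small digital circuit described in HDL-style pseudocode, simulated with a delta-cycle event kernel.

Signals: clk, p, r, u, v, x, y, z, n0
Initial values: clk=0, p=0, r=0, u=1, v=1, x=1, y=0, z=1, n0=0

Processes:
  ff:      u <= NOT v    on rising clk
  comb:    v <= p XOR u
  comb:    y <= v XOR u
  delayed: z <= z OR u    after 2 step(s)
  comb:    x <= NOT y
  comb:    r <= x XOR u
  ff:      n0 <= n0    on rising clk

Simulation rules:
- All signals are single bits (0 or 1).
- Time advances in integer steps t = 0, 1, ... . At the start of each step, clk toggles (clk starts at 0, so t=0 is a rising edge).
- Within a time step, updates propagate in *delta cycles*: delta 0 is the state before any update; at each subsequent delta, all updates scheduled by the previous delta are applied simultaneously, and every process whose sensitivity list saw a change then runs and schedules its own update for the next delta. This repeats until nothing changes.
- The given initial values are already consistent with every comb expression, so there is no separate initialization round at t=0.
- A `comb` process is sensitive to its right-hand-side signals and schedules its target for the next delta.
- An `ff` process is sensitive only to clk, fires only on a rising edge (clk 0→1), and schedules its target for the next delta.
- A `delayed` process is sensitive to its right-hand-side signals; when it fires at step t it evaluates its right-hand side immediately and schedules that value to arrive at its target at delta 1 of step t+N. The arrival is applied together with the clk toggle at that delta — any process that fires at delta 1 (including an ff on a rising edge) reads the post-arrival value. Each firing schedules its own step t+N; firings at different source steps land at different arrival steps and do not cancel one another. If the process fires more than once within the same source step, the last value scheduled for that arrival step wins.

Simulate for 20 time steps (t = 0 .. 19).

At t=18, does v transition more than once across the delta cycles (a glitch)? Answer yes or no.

t=0 Δ0: u=1 clk=0 v=1 p=0 r=0 y=0 n0=0 z=1 x=1
  Δ1: clk:0→1
  Δ2: u:1→0
  Δ3: v:1→0, r:0→1, y:0→1
  Δ4: y:1→0, x:1→0
  Δ5: r:1→0, x:0→1
  Δ6: r:0→1
  (6Δ to stable)
t=1 Δ0: u=0 clk=1 v=0 p=0 r=1 y=0 n0=0 z=1 x=1
  Δ1: clk:1→0
  (1Δ to stable)
t=2 Δ0: u=0 clk=0 v=0 p=0 r=1 y=0 n0=0 z=1 x=1
  Δ1: clk:0→1
  Δ2: u:0→1
  Δ3: v:0→1, r:1→0, y:0→1
  Δ4: y:1→0, x:1→0
  Δ5: r:0→1, x:0→1
  Δ6: r:1→0
  (6Δ to stable)
t=3 Δ0: u=1 clk=1 v=1 p=0 r=0 y=0 n0=0 z=1 x=1
  Δ1: clk:1→0
  (1Δ to stable)
t=4 Δ0: u=1 clk=0 v=1 p=0 r=0 y=0 n0=0 z=1 x=1
  Δ1: clk:0→1
  Δ2: u:1→0
  Δ3: v:1→0, r:0→1, y:0→1
  Δ4: y:1→0, x:1→0
  Δ5: r:1→0, x:0→1
  Δ6: r:0→1
  (6Δ to stable)
t=5 Δ0: u=0 clk=1 v=0 p=0 r=1 y=0 n0=0 z=1 x=1
  Δ1: clk:1→0
  (1Δ to stable)
t=6 Δ0: u=0 clk=0 v=0 p=0 r=1 y=0 n0=0 z=1 x=1
  Δ1: clk:0→1
  Δ2: u:0→1
  Δ3: v:0→1, r:1→0, y:0→1
  Δ4: y:1→0, x:1→0
  Δ5: r:0→1, x:0→1
  Δ6: r:1→0
  (6Δ to stable)
t=7 Δ0: u=1 clk=1 v=1 p=0 r=0 y=0 n0=0 z=1 x=1
  Δ1: clk:1→0
  (1Δ to stable)
t=8 Δ0: u=1 clk=0 v=1 p=0 r=0 y=0 n0=0 z=1 x=1
  Δ1: clk:0→1
  Δ2: u:1→0
  Δ3: v:1→0, r:0→1, y:0→1
  Δ4: y:1→0, x:1→0
  Δ5: r:1→0, x:0→1
  Δ6: r:0→1
  (6Δ to stable)
t=9 Δ0: u=0 clk=1 v=0 p=0 r=1 y=0 n0=0 z=1 x=1
  Δ1: clk:1→0
  (1Δ to stable)
t=10 Δ0: u=0 clk=0 v=0 p=0 r=1 y=0 n0=0 z=1 x=1
  Δ1: clk:0→1
  Δ2: u:0→1
  Δ3: v:0→1, r:1→0, y:0→1
  Δ4: y:1→0, x:1→0
  Δ5: r:0→1, x:0→1
  Δ6: r:1→0
  (6Δ to stable)
t=11 Δ0: u=1 clk=1 v=1 p=0 r=0 y=0 n0=0 z=1 x=1
  Δ1: clk:1→0
  (1Δ to stable)
t=12 Δ0: u=1 clk=0 v=1 p=0 r=0 y=0 n0=0 z=1 x=1
  Δ1: clk:0→1
  Δ2: u:1→0
  Δ3: v:1→0, r:0→1, y:0→1
  Δ4: y:1→0, x:1→0
  Δ5: r:1→0, x:0→1
  Δ6: r:0→1
  (6Δ to stable)
t=13 Δ0: u=0 clk=1 v=0 p=0 r=1 y=0 n0=0 z=1 x=1
  Δ1: clk:1→0
  (1Δ to stable)
t=14 Δ0: u=0 clk=0 v=0 p=0 r=1 y=0 n0=0 z=1 x=1
  Δ1: clk:0→1
  Δ2: u:0→1
  Δ3: v:0→1, r:1→0, y:0→1
  Δ4: y:1→0, x:1→0
  Δ5: r:0→1, x:0→1
  Δ6: r:1→0
  (6Δ to stable)
t=15 Δ0: u=1 clk=1 v=1 p=0 r=0 y=0 n0=0 z=1 x=1
  Δ1: clk:1→0
  (1Δ to stable)
t=16 Δ0: u=1 clk=0 v=1 p=0 r=0 y=0 n0=0 z=1 x=1
  Δ1: clk:0→1
  Δ2: u:1→0
  Δ3: v:1→0, r:0→1, y:0→1
  Δ4: y:1→0, x:1→0
  Δ5: r:1→0, x:0→1
  Δ6: r:0→1
  (6Δ to stable)
t=17 Δ0: u=0 clk=1 v=0 p=0 r=1 y=0 n0=0 z=1 x=1
  Δ1: clk:1→0
  (1Δ to stable)
t=18 Δ0: u=0 clk=0 v=0 p=0 r=1 y=0 n0=0 z=1 x=1
  Δ1: clk:0→1
  Δ2: u:0→1
  Δ3: v:0→1, r:1→0, y:0→1
  Δ4: y:1→0, x:1→0
  Δ5: r:0→1, x:0→1
  Δ6: r:1→0
  (6Δ to stable)
t=19 Δ0: u=1 clk=1 v=1 p=0 r=0 y=0 n0=0 z=1 x=1
  Δ1: clk:1→0
  (1Δ to stable)

no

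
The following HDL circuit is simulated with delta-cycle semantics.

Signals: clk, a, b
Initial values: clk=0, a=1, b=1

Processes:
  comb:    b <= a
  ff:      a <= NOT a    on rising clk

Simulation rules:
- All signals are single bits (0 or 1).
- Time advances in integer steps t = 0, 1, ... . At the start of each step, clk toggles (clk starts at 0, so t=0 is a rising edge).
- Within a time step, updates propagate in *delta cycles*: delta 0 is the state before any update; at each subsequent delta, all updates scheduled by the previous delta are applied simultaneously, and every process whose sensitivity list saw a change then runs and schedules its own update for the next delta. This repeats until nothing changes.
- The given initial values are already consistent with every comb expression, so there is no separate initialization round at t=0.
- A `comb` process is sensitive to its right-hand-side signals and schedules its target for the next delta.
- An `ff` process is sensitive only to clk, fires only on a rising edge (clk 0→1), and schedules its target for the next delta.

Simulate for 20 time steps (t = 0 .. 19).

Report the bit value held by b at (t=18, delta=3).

t0.Δ0 b=1 a=1 clk=0
t0.Δ1 b=1 a=1 clk=1
t0.Δ2 b=1 a=0 clk=1
t0.Δ3 b=0 a=0 clk=1
t1.Δ0 b=0 a=0 clk=1
t1.Δ1 b=0 a=0 clk=0
t2.Δ0 b=0 a=0 clk=0
t2.Δ1 b=0 a=0 clk=1
t2.Δ2 b=0 a=1 clk=1
t2.Δ3 b=1 a=1 clk=1
t3.Δ0 b=1 a=1 clk=1
t3.Δ1 b=1 a=1 clk=0
t4.Δ0 b=1 a=1 clk=0
t4.Δ1 b=1 a=1 clk=1
t4.Δ2 b=1 a=0 clk=1
t4.Δ3 b=0 a=0 clk=1
t5.Δ0 b=0 a=0 clk=1
t5.Δ1 b=0 a=0 clk=0
t6.Δ0 b=0 a=0 clk=0
t6.Δ1 b=0 a=0 clk=1
t6.Δ2 b=0 a=1 clk=1
t6.Δ3 b=1 a=1 clk=1
t7.Δ0 b=1 a=1 clk=1
t7.Δ1 b=1 a=1 clk=0
t8.Δ0 b=1 a=1 clk=0
t8.Δ1 b=1 a=1 clk=1
t8.Δ2 b=1 a=0 clk=1
t8.Δ3 b=0 a=0 clk=1
t9.Δ0 b=0 a=0 clk=1
t9.Δ1 b=0 a=0 clk=0
t10.Δ0 b=0 a=0 clk=0
t10.Δ1 b=0 a=0 clk=1
t10.Δ2 b=0 a=1 clk=1
t10.Δ3 b=1 a=1 clk=1
t11.Δ0 b=1 a=1 clk=1
t11.Δ1 b=1 a=1 clk=0
t12.Δ0 b=1 a=1 clk=0
t12.Δ1 b=1 a=1 clk=1
t12.Δ2 b=1 a=0 clk=1
t12.Δ3 b=0 a=0 clk=1
t13.Δ0 b=0 a=0 clk=1
t13.Δ1 b=0 a=0 clk=0
t14.Δ0 b=0 a=0 clk=0
t14.Δ1 b=0 a=0 clk=1
t14.Δ2 b=0 a=1 clk=1
t14.Δ3 b=1 a=1 clk=1
t15.Δ0 b=1 a=1 clk=1
t15.Δ1 b=1 a=1 clk=0
t16.Δ0 b=1 a=1 clk=0
t16.Δ1 b=1 a=1 clk=1
t16.Δ2 b=1 a=0 clk=1
t16.Δ3 b=0 a=0 clk=1
t17.Δ0 b=0 a=0 clk=1
t17.Δ1 b=0 a=0 clk=0
t18.Δ0 b=0 a=0 clk=0
t18.Δ1 b=0 a=0 clk=1
t18.Δ2 b=0 a=1 clk=1
t18.Δ3 b=1 a=1 clk=1
t19.Δ0 b=1 a=1 clk=1
t19.Δ1 b=1 a=1 clk=0

1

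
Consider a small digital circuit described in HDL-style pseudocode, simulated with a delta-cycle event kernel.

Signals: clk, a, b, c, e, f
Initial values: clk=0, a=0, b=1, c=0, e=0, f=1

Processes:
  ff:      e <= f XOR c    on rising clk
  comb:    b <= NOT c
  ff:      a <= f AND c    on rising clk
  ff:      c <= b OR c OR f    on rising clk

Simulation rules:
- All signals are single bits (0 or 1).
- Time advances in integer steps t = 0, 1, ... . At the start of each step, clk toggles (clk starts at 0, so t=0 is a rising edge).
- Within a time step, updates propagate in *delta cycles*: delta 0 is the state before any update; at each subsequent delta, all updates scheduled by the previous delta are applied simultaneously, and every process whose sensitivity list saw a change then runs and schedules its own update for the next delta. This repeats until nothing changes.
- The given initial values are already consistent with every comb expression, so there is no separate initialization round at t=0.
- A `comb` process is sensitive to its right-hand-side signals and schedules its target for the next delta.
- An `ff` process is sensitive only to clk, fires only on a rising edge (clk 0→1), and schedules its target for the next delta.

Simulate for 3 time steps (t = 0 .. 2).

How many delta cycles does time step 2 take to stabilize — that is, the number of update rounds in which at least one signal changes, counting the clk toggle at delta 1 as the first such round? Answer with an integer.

[bits: b,c,a,f,clk,e]
t=0: Δ0=100100 Δ1=100110 Δ2=110111 Δ3=010111 | 3Δ
t=1: Δ0=010111 Δ1=010101 | 1Δ
t=2: Δ0=010101 Δ1=010111 Δ2=011110 | 2Δ

2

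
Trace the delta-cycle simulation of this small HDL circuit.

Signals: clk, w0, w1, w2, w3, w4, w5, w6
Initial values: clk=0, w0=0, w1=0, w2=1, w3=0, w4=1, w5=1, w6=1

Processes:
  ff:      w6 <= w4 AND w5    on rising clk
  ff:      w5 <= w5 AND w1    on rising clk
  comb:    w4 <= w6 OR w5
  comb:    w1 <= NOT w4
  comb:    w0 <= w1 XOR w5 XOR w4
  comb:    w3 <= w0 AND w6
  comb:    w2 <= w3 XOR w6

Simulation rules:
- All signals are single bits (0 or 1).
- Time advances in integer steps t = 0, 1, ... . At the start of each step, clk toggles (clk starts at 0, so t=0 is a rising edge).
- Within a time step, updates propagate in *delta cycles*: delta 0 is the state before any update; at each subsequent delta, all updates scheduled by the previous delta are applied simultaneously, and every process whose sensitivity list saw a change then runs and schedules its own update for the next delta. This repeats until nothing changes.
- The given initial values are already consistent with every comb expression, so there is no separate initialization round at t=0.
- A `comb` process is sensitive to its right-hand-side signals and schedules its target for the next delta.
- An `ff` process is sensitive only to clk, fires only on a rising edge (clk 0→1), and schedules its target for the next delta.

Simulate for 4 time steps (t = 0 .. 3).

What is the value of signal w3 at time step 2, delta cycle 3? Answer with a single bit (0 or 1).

t0.Δ0 w4=1 clk=0 w1=0 w6=1 w2=1 w5=1 w0=0 w3=0
t0.Δ1 w4=1 clk=1 w1=0 w6=1 w2=1 w5=1 w0=0 w3=0
t0.Δ2 w4=1 clk=1 w1=0 w6=1 w2=1 w5=0 w0=0 w3=0
t0.Δ3 w4=1 clk=1 w1=0 w6=1 w2=1 w5=0 w0=1 w3=0
t0.Δ4 w4=1 clk=1 w1=0 w6=1 w2=1 w5=0 w0=1 w3=1
t0.Δ5 w4=1 clk=1 w1=0 w6=1 w2=0 w5=0 w0=1 w3=1
t1.Δ0 w4=1 clk=1 w1=0 w6=1 w2=0 w5=0 w0=1 w3=1
t1.Δ1 w4=1 clk=0 w1=0 w6=1 w2=0 w5=0 w0=1 w3=1
t2.Δ0 w4=1 clk=0 w1=0 w6=1 w2=0 w5=0 w0=1 w3=1
t2.Δ1 w4=1 clk=1 w1=0 w6=1 w2=0 w5=0 w0=1 w3=1
t2.Δ2 w4=1 clk=1 w1=0 w6=0 w2=0 w5=0 w0=1 w3=1
t2.Δ3 w4=0 clk=1 w1=0 w6=0 w2=1 w5=0 w0=1 w3=0
t2.Δ4 w4=0 clk=1 w1=1 w6=0 w2=0 w5=0 w0=0 w3=0
t2.Δ5 w4=0 clk=1 w1=1 w6=0 w2=0 w5=0 w0=1 w3=0
t3.Δ0 w4=0 clk=1 w1=1 w6=0 w2=0 w5=0 w0=1 w3=0
t3.Δ1 w4=0 clk=0 w1=1 w6=0 w2=0 w5=0 w0=1 w3=0

0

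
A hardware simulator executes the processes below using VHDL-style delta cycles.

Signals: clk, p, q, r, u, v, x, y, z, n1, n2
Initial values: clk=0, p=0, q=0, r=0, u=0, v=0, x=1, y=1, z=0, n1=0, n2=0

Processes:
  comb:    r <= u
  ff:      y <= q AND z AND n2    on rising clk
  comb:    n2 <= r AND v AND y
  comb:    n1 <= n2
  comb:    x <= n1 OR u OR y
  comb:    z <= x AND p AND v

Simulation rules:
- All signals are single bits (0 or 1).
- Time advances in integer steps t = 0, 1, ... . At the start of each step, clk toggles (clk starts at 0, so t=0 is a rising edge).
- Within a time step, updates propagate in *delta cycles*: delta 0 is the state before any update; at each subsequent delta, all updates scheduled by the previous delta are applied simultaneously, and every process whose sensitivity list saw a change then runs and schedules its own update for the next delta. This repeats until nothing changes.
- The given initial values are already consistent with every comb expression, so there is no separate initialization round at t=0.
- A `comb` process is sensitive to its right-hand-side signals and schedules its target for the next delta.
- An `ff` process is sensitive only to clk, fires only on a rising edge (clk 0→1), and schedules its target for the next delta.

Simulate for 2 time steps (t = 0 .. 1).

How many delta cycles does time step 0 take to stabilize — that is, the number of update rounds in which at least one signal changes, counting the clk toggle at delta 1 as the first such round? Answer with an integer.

3

[bits: p,u,r,x,clk,z,n2,q,v,n1,y]
t=0: Δ0=00010000001 Δ1=00011000001 Δ2=00011000000 Δ3=00001000000 | 3Δ
t=1: Δ0=00001000000 Δ1=00000000000 | 1Δ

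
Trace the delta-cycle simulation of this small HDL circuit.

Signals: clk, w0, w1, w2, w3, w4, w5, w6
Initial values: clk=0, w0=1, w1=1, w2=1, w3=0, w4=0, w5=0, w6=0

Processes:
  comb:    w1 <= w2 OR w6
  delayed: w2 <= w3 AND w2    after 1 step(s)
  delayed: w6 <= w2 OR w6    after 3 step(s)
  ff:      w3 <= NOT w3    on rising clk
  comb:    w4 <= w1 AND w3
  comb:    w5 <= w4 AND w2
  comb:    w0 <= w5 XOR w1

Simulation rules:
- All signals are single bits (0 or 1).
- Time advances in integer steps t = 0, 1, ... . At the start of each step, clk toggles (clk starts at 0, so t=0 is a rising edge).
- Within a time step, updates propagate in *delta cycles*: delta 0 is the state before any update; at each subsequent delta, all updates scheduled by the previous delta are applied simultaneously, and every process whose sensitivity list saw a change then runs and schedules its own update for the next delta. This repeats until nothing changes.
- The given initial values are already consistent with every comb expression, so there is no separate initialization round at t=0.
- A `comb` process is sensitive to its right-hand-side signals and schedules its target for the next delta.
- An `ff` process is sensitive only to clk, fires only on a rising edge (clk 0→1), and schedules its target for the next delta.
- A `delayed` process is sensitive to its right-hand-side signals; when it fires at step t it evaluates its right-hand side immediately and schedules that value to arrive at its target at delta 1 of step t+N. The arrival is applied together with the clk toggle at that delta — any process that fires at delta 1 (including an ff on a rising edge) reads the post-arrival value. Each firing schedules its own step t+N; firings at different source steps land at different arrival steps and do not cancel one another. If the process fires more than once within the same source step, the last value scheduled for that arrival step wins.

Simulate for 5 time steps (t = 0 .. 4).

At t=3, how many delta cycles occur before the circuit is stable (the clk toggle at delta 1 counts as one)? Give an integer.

3

[bits: w4,clk,w1,w5,w3,w0,w6,w2]
t=0: Δ0=00100101 Δ1=01100101 Δ2=01101101 Δ3=11101101 Δ4=11111101 Δ5=11111001 | 5Δ
t=1: Δ0=11111001 Δ1=10111001 | 1Δ
t=2: Δ0=10111001 Δ1=11111001 Δ2=11110001 Δ3=01110001 Δ4=01100001 Δ5=01100101 | 5Δ
t=3: Δ0=01100101 Δ1=00100100 Δ2=00000100 Δ3=00000000 | 3Δ
t=4: Δ0=00000000 Δ1=01000000 Δ2=01001000 | 2Δ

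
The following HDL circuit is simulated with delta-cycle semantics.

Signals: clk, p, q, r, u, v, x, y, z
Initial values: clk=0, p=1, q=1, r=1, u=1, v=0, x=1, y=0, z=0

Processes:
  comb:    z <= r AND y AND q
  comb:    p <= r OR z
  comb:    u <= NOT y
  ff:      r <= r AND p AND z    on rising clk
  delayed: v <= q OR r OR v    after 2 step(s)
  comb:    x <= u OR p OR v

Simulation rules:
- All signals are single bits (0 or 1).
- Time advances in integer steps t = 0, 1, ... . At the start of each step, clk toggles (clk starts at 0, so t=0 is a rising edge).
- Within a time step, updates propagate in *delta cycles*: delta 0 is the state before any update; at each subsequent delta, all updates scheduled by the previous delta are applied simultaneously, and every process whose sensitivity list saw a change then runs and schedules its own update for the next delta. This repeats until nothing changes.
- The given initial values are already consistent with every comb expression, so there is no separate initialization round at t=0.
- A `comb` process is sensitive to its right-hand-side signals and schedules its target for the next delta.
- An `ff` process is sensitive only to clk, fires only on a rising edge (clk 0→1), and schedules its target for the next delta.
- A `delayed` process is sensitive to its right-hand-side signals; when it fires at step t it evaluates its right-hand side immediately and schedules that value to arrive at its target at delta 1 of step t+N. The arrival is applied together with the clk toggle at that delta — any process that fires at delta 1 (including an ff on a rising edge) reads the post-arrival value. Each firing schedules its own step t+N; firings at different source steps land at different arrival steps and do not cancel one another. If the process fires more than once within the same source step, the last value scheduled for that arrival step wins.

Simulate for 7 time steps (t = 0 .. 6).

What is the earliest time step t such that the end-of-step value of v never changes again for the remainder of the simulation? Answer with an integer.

2

t=0 Δ0: v=0 x=1 y=0 clk=0 q=1 p=1 r=1 u=1 z=0
  Δ1: clk:0→1
  Δ2: r:1→0
  Δ3: p:1→0
  (3Δ to stable)
t=1 Δ0: v=0 x=1 y=0 clk=1 q=1 p=0 r=0 u=1 z=0
  Δ1: clk:1→0
  (1Δ to stable)
t=2 Δ0: v=0 x=1 y=0 clk=0 q=1 p=0 r=0 u=1 z=0
  Δ1: v:0→1, clk:0→1
  (1Δ to stable)
t=3 Δ0: v=1 x=1 y=0 clk=1 q=1 p=0 r=0 u=1 z=0
  Δ1: clk:1→0
  (1Δ to stable)
t=4 Δ0: v=1 x=1 y=0 clk=0 q=1 p=0 r=0 u=1 z=0
  Δ1: clk:0→1
  (1Δ to stable)
t=5 Δ0: v=1 x=1 y=0 clk=1 q=1 p=0 r=0 u=1 z=0
  Δ1: clk:1→0
  (1Δ to stable)
t=6 Δ0: v=1 x=1 y=0 clk=0 q=1 p=0 r=0 u=1 z=0
  Δ1: clk:0→1
  (1Δ to stable)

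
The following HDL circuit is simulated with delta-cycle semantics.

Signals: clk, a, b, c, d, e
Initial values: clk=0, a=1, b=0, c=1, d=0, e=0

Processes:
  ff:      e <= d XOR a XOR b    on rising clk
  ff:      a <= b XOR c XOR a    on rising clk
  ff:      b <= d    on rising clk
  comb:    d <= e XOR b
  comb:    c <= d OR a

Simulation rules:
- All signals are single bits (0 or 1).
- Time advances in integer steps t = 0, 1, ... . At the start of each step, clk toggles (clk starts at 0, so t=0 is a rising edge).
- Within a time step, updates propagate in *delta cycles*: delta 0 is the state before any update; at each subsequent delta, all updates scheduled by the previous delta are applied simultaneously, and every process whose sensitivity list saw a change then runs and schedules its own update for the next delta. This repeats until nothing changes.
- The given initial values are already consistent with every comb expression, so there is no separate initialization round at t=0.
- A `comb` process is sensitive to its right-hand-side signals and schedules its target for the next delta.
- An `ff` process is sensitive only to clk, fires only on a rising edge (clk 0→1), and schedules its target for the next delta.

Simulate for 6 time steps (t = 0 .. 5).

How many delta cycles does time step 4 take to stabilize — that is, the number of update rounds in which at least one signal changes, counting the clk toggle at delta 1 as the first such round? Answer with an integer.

2

[bits: b,c,e,clk,a,d]
t=0: Δ0=010010 Δ1=010110 Δ2=011100 Δ3=001101 Δ4=011101 | 4Δ
t=1: Δ0=011101 Δ1=011001 | 1Δ
t=2: Δ0=011001 Δ1=011101 Δ2=111111 Δ3=111110 | 3Δ
t=3: Δ0=111110 Δ1=111010 | 1Δ
t=4: Δ0=111010 Δ1=111110 Δ2=010110 | 2Δ
t=5: Δ0=010110 Δ1=010010 | 1Δ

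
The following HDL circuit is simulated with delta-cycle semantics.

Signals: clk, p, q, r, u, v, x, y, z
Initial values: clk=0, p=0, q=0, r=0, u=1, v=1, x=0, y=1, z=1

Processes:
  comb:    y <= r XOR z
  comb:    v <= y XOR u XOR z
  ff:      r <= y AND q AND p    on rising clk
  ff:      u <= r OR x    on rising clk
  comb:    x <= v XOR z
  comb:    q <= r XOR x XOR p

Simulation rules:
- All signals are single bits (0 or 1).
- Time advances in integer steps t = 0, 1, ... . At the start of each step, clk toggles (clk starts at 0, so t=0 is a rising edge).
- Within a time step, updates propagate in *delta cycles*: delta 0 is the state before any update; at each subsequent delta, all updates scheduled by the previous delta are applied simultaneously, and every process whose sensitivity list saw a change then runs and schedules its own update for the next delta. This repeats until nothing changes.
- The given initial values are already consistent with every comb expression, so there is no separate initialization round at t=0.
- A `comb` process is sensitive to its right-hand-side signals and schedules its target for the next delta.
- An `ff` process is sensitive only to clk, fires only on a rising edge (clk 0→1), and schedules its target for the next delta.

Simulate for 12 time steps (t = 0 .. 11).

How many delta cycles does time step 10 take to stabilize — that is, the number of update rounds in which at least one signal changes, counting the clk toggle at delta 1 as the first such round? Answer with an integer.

5

t=0 Δ0: u=1 clk=0 r=0 y=1 p=0 z=1 q=0 v=1 x=0
  Δ1: clk:0→1
  Δ2: u:1→0
  Δ3: v:1→0
  Δ4: x:0→1
  Δ5: q:0→1
  (5Δ to stable)
t=1 Δ0: u=0 clk=1 r=0 y=1 p=0 z=1 q=1 v=0 x=1
  Δ1: clk:1→0
  (1Δ to stable)
t=2 Δ0: u=0 clk=0 r=0 y=1 p=0 z=1 q=1 v=0 x=1
  Δ1: clk:0→1
  Δ2: u:0→1
  Δ3: v:0→1
  Δ4: x:1→0
  Δ5: q:1→0
  (5Δ to stable)
t=3 Δ0: u=1 clk=1 r=0 y=1 p=0 z=1 q=0 v=1 x=0
  Δ1: clk:1→0
  (1Δ to stable)
t=4 Δ0: u=1 clk=0 r=0 y=1 p=0 z=1 q=0 v=1 x=0
  Δ1: clk:0→1
  Δ2: u:1→0
  Δ3: v:1→0
  Δ4: x:0→1
  Δ5: q:0→1
  (5Δ to stable)
t=5 Δ0: u=0 clk=1 r=0 y=1 p=0 z=1 q=1 v=0 x=1
  Δ1: clk:1→0
  (1Δ to stable)
t=6 Δ0: u=0 clk=0 r=0 y=1 p=0 z=1 q=1 v=0 x=1
  Δ1: clk:0→1
  Δ2: u:0→1
  Δ3: v:0→1
  Δ4: x:1→0
  Δ5: q:1→0
  (5Δ to stable)
t=7 Δ0: u=1 clk=1 r=0 y=1 p=0 z=1 q=0 v=1 x=0
  Δ1: clk:1→0
  (1Δ to stable)
t=8 Δ0: u=1 clk=0 r=0 y=1 p=0 z=1 q=0 v=1 x=0
  Δ1: clk:0→1
  Δ2: u:1→0
  Δ3: v:1→0
  Δ4: x:0→1
  Δ5: q:0→1
  (5Δ to stable)
t=9 Δ0: u=0 clk=1 r=0 y=1 p=0 z=1 q=1 v=0 x=1
  Δ1: clk:1→0
  (1Δ to stable)
t=10 Δ0: u=0 clk=0 r=0 y=1 p=0 z=1 q=1 v=0 x=1
  Δ1: clk:0→1
  Δ2: u:0→1
  Δ3: v:0→1
  Δ4: x:1→0
  Δ5: q:1→0
  (5Δ to stable)
t=11 Δ0: u=1 clk=1 r=0 y=1 p=0 z=1 q=0 v=1 x=0
  Δ1: clk:1→0
  (1Δ to stable)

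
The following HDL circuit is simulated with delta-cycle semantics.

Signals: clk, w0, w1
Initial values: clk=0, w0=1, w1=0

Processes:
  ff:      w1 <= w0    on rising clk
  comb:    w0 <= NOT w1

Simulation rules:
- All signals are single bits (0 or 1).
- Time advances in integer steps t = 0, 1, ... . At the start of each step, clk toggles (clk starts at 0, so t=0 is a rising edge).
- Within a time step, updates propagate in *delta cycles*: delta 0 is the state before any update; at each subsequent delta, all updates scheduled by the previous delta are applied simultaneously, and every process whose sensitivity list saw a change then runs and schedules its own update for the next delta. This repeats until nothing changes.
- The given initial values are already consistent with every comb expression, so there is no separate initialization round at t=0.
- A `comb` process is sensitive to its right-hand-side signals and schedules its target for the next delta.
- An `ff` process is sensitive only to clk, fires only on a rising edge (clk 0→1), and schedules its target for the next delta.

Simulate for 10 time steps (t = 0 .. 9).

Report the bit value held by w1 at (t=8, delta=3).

1

t0.Δ0 w1=0 clk=0 w0=1
t0.Δ1 w1=0 clk=1 w0=1
t0.Δ2 w1=1 clk=1 w0=1
t0.Δ3 w1=1 clk=1 w0=0
t1.Δ0 w1=1 clk=1 w0=0
t1.Δ1 w1=1 clk=0 w0=0
t2.Δ0 w1=1 clk=0 w0=0
t2.Δ1 w1=1 clk=1 w0=0
t2.Δ2 w1=0 clk=1 w0=0
t2.Δ3 w1=0 clk=1 w0=1
t3.Δ0 w1=0 clk=1 w0=1
t3.Δ1 w1=0 clk=0 w0=1
t4.Δ0 w1=0 clk=0 w0=1
t4.Δ1 w1=0 clk=1 w0=1
t4.Δ2 w1=1 clk=1 w0=1
t4.Δ3 w1=1 clk=1 w0=0
t5.Δ0 w1=1 clk=1 w0=0
t5.Δ1 w1=1 clk=0 w0=0
t6.Δ0 w1=1 clk=0 w0=0
t6.Δ1 w1=1 clk=1 w0=0
t6.Δ2 w1=0 clk=1 w0=0
t6.Δ3 w1=0 clk=1 w0=1
t7.Δ0 w1=0 clk=1 w0=1
t7.Δ1 w1=0 clk=0 w0=1
t8.Δ0 w1=0 clk=0 w0=1
t8.Δ1 w1=0 clk=1 w0=1
t8.Δ2 w1=1 clk=1 w0=1
t8.Δ3 w1=1 clk=1 w0=0
t9.Δ0 w1=1 clk=1 w0=0
t9.Δ1 w1=1 clk=0 w0=0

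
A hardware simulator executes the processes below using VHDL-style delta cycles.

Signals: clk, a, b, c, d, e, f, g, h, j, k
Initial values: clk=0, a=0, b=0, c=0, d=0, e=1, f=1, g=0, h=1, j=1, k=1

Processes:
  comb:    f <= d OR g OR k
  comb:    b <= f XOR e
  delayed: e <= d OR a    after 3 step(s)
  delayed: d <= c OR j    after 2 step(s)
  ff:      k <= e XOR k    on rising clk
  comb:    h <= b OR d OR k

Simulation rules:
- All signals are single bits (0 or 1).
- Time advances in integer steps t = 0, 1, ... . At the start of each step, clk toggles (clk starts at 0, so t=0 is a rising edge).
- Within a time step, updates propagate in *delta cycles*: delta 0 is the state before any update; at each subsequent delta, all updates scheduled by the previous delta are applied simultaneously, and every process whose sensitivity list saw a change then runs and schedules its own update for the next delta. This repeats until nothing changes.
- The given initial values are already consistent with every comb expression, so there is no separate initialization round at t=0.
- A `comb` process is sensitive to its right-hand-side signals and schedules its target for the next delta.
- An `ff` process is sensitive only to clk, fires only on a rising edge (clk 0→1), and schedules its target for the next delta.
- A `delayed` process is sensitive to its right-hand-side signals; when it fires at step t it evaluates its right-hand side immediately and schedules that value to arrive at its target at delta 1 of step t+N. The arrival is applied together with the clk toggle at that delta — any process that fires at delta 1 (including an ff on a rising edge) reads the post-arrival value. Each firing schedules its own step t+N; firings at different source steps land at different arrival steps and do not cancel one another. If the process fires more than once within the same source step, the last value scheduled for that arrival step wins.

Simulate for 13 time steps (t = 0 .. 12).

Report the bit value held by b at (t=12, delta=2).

t=0 Δ0: f=1 a=0 clk=0 e=1 j=1 d=0 g=0 c=0 h=1 b=0 k=1
  Δ1: clk:0→1
  Δ2: k:1→0
  Δ3: f:1→0, h:1→0
  Δ4: b:0→1
  Δ5: h:0→1
  (5Δ to stable)
t=1 Δ0: f=0 a=0 clk=1 e=1 j=1 d=0 g=0 c=0 h=1 b=1 k=0
  Δ1: clk:1→0
  (1Δ to stable)
t=2 Δ0: f=0 a=0 clk=0 e=1 j=1 d=0 g=0 c=0 h=1 b=1 k=0
  Δ1: clk:0→1
  Δ2: k:0→1
  Δ3: f:0→1
  Δ4: b:1→0
  (4Δ to stable)
t=3 Δ0: f=1 a=0 clk=1 e=1 j=1 d=0 g=0 c=0 h=1 b=0 k=1
  Δ1: clk:1→0
  (1Δ to stable)
t=4 Δ0: f=1 a=0 clk=0 e=1 j=1 d=0 g=0 c=0 h=1 b=0 k=1
  Δ1: clk:0→1
  Δ2: k:1→0
  Δ3: f:1→0, h:1→0
  Δ4: b:0→1
  Δ5: h:0→1
  (5Δ to stable)
t=5 Δ0: f=0 a=0 clk=1 e=1 j=1 d=0 g=0 c=0 h=1 b=1 k=0
  Δ1: clk:1→0
  (1Δ to stable)
t=6 Δ0: f=0 a=0 clk=0 e=1 j=1 d=0 g=0 c=0 h=1 b=1 k=0
  Δ1: clk:0→1
  Δ2: k:0→1
  Δ3: f:0→1
  Δ4: b:1→0
  (4Δ to stable)
t=7 Δ0: f=1 a=0 clk=1 e=1 j=1 d=0 g=0 c=0 h=1 b=0 k=1
  Δ1: clk:1→0
  (1Δ to stable)
t=8 Δ0: f=1 a=0 clk=0 e=1 j=1 d=0 g=0 c=0 h=1 b=0 k=1
  Δ1: clk:0→1
  Δ2: k:1→0
  Δ3: f:1→0, h:1→0
  Δ4: b:0→1
  Δ5: h:0→1
  (5Δ to stable)
t=9 Δ0: f=0 a=0 clk=1 e=1 j=1 d=0 g=0 c=0 h=1 b=1 k=0
  Δ1: clk:1→0
  (1Δ to stable)
t=10 Δ0: f=0 a=0 clk=0 e=1 j=1 d=0 g=0 c=0 h=1 b=1 k=0
  Δ1: clk:0→1
  Δ2: k:0→1
  Δ3: f:0→1
  Δ4: b:1→0
  (4Δ to stable)
t=11 Δ0: f=1 a=0 clk=1 e=1 j=1 d=0 g=0 c=0 h=1 b=0 k=1
  Δ1: clk:1→0
  (1Δ to stable)
t=12 Δ0: f=1 a=0 clk=0 e=1 j=1 d=0 g=0 c=0 h=1 b=0 k=1
  Δ1: clk:0→1
  Δ2: k:1→0
  Δ3: f:1→0, h:1→0
  Δ4: b:0→1
  Δ5: h:0→1
  (5Δ to stable)

0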